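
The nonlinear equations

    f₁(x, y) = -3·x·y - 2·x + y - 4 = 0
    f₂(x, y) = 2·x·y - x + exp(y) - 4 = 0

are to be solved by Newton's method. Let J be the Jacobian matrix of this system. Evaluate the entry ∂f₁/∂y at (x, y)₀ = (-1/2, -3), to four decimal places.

2.5000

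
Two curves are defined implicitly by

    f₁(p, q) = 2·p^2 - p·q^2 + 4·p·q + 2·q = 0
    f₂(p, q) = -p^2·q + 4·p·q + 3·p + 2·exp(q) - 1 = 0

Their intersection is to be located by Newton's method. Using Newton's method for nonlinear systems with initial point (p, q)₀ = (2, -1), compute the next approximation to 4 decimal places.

At (2, -1): F = (-4.0000, 1.735759).
Jacobian J = [[4·p - q^2 + 4·q, -2·p·q + 4·p + 2], [-2·p·q + 4·q + 3, -p^2 + 4·p + 2·exp(q)]].
At the point, J = [[3.0000, 14.0000], [3.0000, 4.735759]] (det J = -27.792723).
Solving J·Δ = −F gives Δ = (-1.5559, 0.6191).
Then the next iterate is (p, q)₁ = (0.4441, -0.3809).

(0.4441, -0.3809)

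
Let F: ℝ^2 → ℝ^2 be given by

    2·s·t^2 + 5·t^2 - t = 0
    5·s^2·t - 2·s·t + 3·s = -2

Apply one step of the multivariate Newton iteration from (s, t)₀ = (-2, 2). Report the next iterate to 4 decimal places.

(-1.7333, 0.6222)

At (-2, 2): F = (2.0000, 44.0000).
Jacobian J = [[2·t^2, 4·s·t + 10·t - 1], [10·s·t - 2·t + 3, 5·s^2 - 2·s]].
At the point, J = [[8.0000, 3.0000], [-41.0000, 24.0000]] (det J = 315.0000).
Solving J·Δ = −F gives Δ = (0.2667, -1.3778).
Then the next iterate is (s, t)₁ = (-1.7333, 0.6222).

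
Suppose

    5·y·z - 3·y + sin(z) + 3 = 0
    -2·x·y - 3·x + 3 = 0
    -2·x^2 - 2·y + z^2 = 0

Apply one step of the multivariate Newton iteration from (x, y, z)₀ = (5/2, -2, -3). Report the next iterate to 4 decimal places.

At (5/2, -2, -3): F = (38.858880, 5.5000, 0.5000).
Jacobian J = [[0, 5·z - 3, 5·y + cos(z)], [-2·y - 3, -2·x, 0], [-4·x, -2, 2·z]].
At the point, J = [[0.0000, -18.0000, -10.989992], [1.0000, -5.0000, 0.0000], [-10.0000, -2.0000, -6.0000]] (det J = 463.479610).
Solving J·Δ = −F gives Δ = (-1.4352, 0.8130, 2.2043).
Then the next iterate is (x, y, z)₁ = (1.0648, -1.1870, -0.7957).

(1.0648, -1.1870, -0.7957)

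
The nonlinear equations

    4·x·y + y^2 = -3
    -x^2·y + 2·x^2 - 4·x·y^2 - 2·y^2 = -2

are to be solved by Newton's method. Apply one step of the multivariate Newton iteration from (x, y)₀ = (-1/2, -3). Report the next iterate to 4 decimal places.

(-0.4338, -0.8492)

At (-1/2, -3): F = (18.0000, 3.2500).
Jacobian J = [[4·y, 4·x + 2·y], [-2·x·y + 4·x - 4·y^2, -x^2 - 8·x·y - 4·y]].
At the point, J = [[-12.0000, -8.0000], [-41.0000, -0.2500]] (det J = -325.0000).
Solving J·Δ = −F gives Δ = (0.0662, 2.1508).
Then the next iterate is (x, y)₁ = (-0.4338, -0.8492).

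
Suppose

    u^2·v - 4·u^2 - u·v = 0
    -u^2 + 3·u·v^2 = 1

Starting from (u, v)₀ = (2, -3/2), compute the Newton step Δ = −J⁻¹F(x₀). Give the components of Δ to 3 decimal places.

(-0.894, 0.336)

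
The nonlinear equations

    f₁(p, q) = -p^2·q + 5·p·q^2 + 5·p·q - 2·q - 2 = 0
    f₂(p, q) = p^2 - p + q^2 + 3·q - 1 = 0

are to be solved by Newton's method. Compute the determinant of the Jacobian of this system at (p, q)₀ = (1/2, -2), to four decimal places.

J = [[-2·p·q + 5·q^2 + 5·q, -p^2 + 10·p·q + 5·p - 2], [2·p - 1, 2·q + 3]].
At the point, J = [[12.0000, -9.7500], [0.0000, -1.0000]].
det J = -12.0000.

-12.0000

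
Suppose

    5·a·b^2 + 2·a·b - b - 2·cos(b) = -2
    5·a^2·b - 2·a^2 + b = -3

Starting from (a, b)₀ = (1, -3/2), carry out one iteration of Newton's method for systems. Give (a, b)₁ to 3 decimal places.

At (1, -3/2): F = (11.60853, -8.000).
Jacobian J = [[5·b^2 + 2·b, 10·a·b + 2·a + 2·sin(b) - 1], [10·a·b - 4·a, 5·a^2 + 1]].
At the point, J = [[8.250, -15.99499], [-19.000, 6.000]] (det J = -254.40481).
Solving J·Δ = −F gives Δ = (-0.229, 0.608).
Then the next iterate is (a, b)₁ = (0.771, -0.892).

(0.771, -0.892)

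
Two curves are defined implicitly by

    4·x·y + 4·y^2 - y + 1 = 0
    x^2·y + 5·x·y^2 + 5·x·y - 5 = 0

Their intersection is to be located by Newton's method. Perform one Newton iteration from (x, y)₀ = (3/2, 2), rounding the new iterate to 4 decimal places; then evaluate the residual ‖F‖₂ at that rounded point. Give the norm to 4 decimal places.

8.2706

At (3/2, 2): F = (27.0000, 44.5000).
Jacobian J = [[4·y, 4·x + 8·y - 1], [2·x·y + 5·y^2 + 5·y, x^2 + 10·x·y + 5·x]].
At the point, J = [[8.0000, 21.0000], [36.0000, 39.7500]] (det J = -438.0000).
Solving J·Δ = −F gives Δ = (0.3168, -1.4064).
Then the next iterate is (x, y)₁ = (1.8168, 0.5936).
Re-evaluating at (1.8168, 0.5936): F = (6.129654, 5.552442), so ‖F‖₂ = 8.2706.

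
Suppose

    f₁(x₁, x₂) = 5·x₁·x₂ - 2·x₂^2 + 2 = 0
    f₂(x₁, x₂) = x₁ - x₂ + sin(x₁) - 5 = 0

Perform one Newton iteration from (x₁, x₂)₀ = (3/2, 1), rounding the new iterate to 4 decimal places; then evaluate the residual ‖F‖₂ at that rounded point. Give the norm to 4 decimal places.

At (3/2, 1): F = (7.5000, -3.502505).
Jacobian J = [[5·x₂, 5·x₁ - 4·x₂], [cos(x₁) + 1, -1]].
At the point, J = [[5.0000, 3.5000], [1.070737, -1.0000]] (det J = -8.747580).
Solving J·Δ = −F gives Δ = (0.5440, -2.9200).
Then the next iterate is (x₁, x₂)₁ = (2.0440, -1.9200).
Re-evaluating at (2.0440, -1.9200): F = (-24.9952, -0.145887), so ‖F‖₂ = 24.9956.

24.9956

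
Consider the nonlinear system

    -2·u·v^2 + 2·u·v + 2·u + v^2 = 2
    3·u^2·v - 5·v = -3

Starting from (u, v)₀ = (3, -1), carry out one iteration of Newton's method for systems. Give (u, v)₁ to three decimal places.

At (3, -1): F = (-7.000, -19.000).
Jacobian J = [[-2·v^2 + 2·v + 2, -4·u·v + 2·u + 2·v], [6·u·v, 3·u^2 - 5]].
At the point, J = [[-2.000, 16.000], [-18.000, 22.000]] (det J = 244.000).
Solving J·Δ = −F gives Δ = (-0.615, 0.361).
Then the next iterate is (u, v)₁ = (2.385, -0.639).

(2.385, -0.639)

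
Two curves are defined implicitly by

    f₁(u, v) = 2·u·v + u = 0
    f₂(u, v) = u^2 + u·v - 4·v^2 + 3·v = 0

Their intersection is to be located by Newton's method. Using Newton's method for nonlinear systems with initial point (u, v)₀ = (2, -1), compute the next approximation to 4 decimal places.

(1.7600, -0.5600)

At (2, -1): F = (-2.0000, -5.0000).
Jacobian J = [[2·v + 1, 2·u], [2·u + v, u - 8·v + 3]].
At the point, J = [[-1.0000, 4.0000], [3.0000, 13.0000]] (det J = -25.0000).
Solving J·Δ = −F gives Δ = (-0.2400, 0.4400).
Then the next iterate is (u, v)₁ = (1.7600, -0.5600).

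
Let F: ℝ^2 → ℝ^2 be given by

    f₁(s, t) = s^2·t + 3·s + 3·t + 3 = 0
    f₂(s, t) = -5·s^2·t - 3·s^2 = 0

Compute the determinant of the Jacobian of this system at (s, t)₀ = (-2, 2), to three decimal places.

J = [[2·s·t + 3, s^2 + 3], [-10·s·t - 6·s, -5·s^2]].
At the point, J = [[-5.000, 7.000], [52.000, -20.000]].
det J = -264.000.

-264.000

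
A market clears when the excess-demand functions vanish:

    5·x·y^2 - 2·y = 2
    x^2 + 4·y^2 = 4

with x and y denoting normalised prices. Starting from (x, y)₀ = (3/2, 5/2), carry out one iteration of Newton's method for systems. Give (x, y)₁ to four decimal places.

At (3/2, 5/2): F = (39.8750, 23.2500).
Jacobian J = [[5·y^2, 10·x·y - 2], [2·x, 8·y]].
At the point, J = [[31.2500, 35.5000], [3.0000, 20.0000]] (det J = 518.5000).
Solving J·Δ = −F gives Δ = (0.0538, -1.1706).
Then the next iterate is (x, y)₁ = (1.5538, 1.3294).

(1.5538, 1.3294)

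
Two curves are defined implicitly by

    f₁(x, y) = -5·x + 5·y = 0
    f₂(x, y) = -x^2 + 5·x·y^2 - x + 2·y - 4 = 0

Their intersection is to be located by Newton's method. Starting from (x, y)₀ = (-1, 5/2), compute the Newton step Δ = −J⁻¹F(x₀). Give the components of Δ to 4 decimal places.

(-5.4324, -8.9324)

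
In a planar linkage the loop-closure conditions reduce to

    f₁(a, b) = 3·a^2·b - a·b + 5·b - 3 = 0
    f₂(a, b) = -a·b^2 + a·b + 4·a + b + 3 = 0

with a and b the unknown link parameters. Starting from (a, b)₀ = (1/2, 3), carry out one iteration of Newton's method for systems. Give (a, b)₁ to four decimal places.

At (1/2, 3): F = (12.7500, 5.0000).
Jacobian J = [[6·a·b - b, 3·a^2 - a + 5], [-b^2 + b + 4, -2·a·b + a + 1]].
At the point, J = [[6.0000, 5.2500], [-2.0000, -1.5000]] (det J = 1.5000).
Solving J·Δ = −F gives Δ = (30.2500, -37.0000).
Then the next iterate is (a, b)₁ = (30.7500, -34.0000).

(30.7500, -34.0000)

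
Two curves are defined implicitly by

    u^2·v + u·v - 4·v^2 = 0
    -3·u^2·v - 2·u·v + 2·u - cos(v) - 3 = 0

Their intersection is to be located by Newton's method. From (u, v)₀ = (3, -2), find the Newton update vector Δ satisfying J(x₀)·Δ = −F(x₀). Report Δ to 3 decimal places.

(-0.837, 1.010)

At (3, -2): F = (-40.000, 69.41615).
Jacobian J = [[2·u·v + v, u^2 + u - 8·v], [-6·u·v - 2·v + 2, -3·u^2 - 2·u + sin(v)]].
At the point, J = [[-14.000, 28.000], [42.000, -33.90930]] (det J = -701.26984).
Solving J·Δ = −F gives Δ = (-0.837, 1.010).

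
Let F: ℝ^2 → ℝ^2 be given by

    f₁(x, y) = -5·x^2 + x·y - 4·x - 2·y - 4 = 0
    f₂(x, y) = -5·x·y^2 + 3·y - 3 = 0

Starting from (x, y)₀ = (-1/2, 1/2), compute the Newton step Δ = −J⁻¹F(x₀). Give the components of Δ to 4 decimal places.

(5.2561, 1.3537)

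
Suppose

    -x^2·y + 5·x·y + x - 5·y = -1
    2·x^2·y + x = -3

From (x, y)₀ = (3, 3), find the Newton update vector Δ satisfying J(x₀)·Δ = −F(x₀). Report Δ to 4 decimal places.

(0.9041, -5.1918)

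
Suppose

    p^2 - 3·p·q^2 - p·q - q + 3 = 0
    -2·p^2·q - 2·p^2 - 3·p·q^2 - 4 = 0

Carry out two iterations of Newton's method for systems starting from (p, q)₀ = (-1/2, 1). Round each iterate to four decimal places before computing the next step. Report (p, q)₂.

At (-1/2, 1): F = (4.2500, -3.5000).
Jacobian J = [[2·p - 3·q^2 - q, -6·p·q - p - 1], [-4·p·q - 4·p - 3·q^2, -2·p^2 - 6·p·q]].
At the point, J = [[-5.0000, 2.5000], [1.0000, 2.5000]] (det J = -15.0000).
Solving J·Δ = −F gives Δ = (1.2917, 0.8833).
Then the next iterate is (p, q)₁ = (0.7917, 1.8833).
Round to (0.7917, 1.8833) and repeat: F = (-8.171569, -16.038490), J = [[-10.940357, -10.737752], [-19.771291, -10.199629]].
Δ = (-0.8824, 0.1381), so (p, q)₂ = (-0.0907, 2.0214).

(-0.0907, 2.0214)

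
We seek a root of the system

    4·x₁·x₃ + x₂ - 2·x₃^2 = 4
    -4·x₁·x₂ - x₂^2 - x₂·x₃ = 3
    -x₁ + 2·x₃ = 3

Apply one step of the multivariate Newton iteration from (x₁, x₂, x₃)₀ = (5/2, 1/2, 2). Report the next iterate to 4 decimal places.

At (5/2, 1/2, 2): F = (8.5000, -9.2500, -1.5000).
Jacobian J = [[4·x₃, 1, 4·x₁ - 4·x₃], [-4·x₂, -4·x₁ - 2·x₂ - x₃, -x₂], [-1, 0, 2]].
At the point, J = [[8.0000, 1.0000, 2.0000], [-2.0000, -13.0000, -0.5000], [-1.0000, 0.0000, 2.0000]] (det J = -229.5000).
Solving J·Δ = −F gives Δ = (-1.0490, -0.5588, 0.2255).
Then the next iterate is (x₁, x₂, x₃)₁ = (1.4510, -0.0588, 2.2255).

(1.4510, -0.0588, 2.2255)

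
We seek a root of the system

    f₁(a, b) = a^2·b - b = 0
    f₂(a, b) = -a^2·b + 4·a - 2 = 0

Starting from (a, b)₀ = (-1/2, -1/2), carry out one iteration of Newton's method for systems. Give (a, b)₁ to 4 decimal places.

(0.7000, 0.8000)

At (-1/2, -1/2): F = (0.3750, -3.8750).
Jacobian J = [[2·a·b, a^2 - 1], [-2·a·b + 4, -a^2]].
At the point, J = [[0.5000, -0.7500], [3.5000, -0.2500]] (det J = 2.5000).
Solving J·Δ = −F gives Δ = (1.2000, 1.3000).
Then the next iterate is (a, b)₁ = (0.7000, 0.8000).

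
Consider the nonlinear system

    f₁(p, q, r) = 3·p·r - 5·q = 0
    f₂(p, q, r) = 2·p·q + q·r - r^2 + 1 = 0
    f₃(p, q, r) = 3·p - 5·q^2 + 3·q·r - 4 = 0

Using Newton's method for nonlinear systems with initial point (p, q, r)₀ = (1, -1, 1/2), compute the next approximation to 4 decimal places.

(6.8030, -4.8636, -11.0076)

At (1, -1, 1/2): F = (6.5000, -1.7500, -7.5000).
Jacobian J = [[3·r, -5, 3·p], [2·q, 2·p + r, q - 2·r], [3, -10·q + 3·r, 3·q]].
At the point, J = [[1.5000, -5.0000, 3.0000], [-2.0000, 2.5000, -2.0000], [3.0000, 11.5000, -3.0000]] (det J = -8.2500).
Solving J·Δ = −F gives Δ = (5.8030, -3.8636, -11.5076).
Then the next iterate is (p, q, r)₁ = (6.8030, -4.8636, -11.0076).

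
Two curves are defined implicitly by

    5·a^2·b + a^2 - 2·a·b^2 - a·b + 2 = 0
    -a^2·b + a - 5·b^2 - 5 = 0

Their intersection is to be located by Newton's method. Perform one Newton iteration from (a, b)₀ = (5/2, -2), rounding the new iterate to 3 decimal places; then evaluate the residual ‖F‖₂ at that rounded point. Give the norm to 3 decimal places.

At (5/2, -2): F = (-69.250, -10.000).
Jacobian J = [[10·a·b + 2·a - 2·b^2 - b, 5·a^2 - 4·a·b - a], [-2·a·b + 1, -a^2 - 10·b]].
At the point, J = [[-51.000, 48.750], [11.000, 13.750]] (det J = -1237.500).
Solving J·Δ = −F gives Δ = (-0.376, 1.028).
Then the next iterate is (a, b)₁ = (2.124, -0.972).
Re-evaluating at (2.124, -0.972): F = (-17.36283, -3.21486), so ‖F‖₂ = 17.658.

17.658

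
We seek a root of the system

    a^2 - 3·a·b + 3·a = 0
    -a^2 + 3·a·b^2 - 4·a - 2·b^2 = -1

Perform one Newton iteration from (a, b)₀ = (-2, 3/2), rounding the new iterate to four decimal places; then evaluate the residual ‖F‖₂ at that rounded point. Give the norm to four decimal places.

At (-2, 3/2): F = (7.0000, -13.0000).
Jacobian J = [[2·a - 3·b + 3, -3·a], [-2·a + 3·b^2 - 4, 6·a·b - 4·b]].
At the point, J = [[-5.5000, 6.0000], [6.7500, -24.0000]] (det J = 91.5000).
Solving J·Δ = −F gives Δ = (0.9836, -0.2650).
Then the next iterate is (a, b)₁ = (-1.0164, 1.2350).
Re-evaluating at (-1.0164, 1.2350): F = (1.749631, -3.668635), so ‖F‖₂ = 4.0645.

4.0645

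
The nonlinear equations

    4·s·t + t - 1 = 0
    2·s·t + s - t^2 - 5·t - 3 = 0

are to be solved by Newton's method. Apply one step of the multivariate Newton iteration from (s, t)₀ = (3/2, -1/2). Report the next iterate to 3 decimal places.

(-3.375, -1.250)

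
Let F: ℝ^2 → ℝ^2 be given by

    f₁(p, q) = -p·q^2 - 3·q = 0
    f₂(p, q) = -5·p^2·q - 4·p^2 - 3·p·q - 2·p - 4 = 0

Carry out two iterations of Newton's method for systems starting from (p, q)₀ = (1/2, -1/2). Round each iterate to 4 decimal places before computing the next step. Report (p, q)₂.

At (1/2, -1/2): F = (1.3750, -4.6250).
Jacobian J = [[-q^2, -2·p·q - 3], [-10·p·q - 8·p - 3·q - 2, -5·p^2 - 3·p]].
At the point, J = [[-0.2500, -2.5000], [-2.0000, -2.7500]] (det J = -4.3125).
Solving J·Δ = −F gives Δ = (-3.5580, 0.9058).
Then the next iterate is (p, q)₁ = (-3.0580, 0.4058).
Round to (-3.0580, 0.4058) and repeat: F = (-0.713828, -50.540564), J = [[-0.164674, -0.518127], [33.655964, -37.582820]].
Δ = (-0.0271, -1.3691), so (p, q)₂ = (-3.0851, -0.9633).

(-3.0851, -0.9633)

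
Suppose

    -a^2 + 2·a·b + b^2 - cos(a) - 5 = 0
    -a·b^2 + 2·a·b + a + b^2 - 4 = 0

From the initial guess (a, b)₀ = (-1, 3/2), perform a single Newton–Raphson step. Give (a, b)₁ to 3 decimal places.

(0.724, 1.621)

At (-1, 3/2): F = (-7.29030, -3.500).
Jacobian J = [[-2·a + 2·b + sin(a), 2·a + 2·b], [-b^2 + 2·b + 1, -2·a·b + 2·a + 2·b]].
At the point, J = [[4.15853, 1.000], [1.750, 4.000]] (det J = 14.88412).
Solving J·Δ = −F gives Δ = (1.724, 0.121).
Then the next iterate is (a, b)₁ = (0.724, 1.621).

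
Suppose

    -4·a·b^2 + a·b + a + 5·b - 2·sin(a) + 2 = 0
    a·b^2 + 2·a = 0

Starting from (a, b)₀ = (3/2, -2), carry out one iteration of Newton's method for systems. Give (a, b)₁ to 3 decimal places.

(0.732, -1.268)

At (3/2, -2): F = (-35.49499, 9.000).
Jacobian J = [[-4·b^2 + b - 2·cos(a) + 1, -8·a·b + a + 5], [b^2 + 2, 2·a·b]].
At the point, J = [[-17.14147, 30.500], [6.000, -6.000]] (det J = -80.15115).
Solving J·Δ = −F gives Δ = (-0.768, 0.732).
Then the next iterate is (a, b)₁ = (0.732, -1.268).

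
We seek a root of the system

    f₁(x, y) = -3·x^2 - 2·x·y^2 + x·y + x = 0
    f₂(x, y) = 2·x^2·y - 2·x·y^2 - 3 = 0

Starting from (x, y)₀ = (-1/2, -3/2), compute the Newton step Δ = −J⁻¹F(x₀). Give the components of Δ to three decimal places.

At (-1/2, -3/2): F = (1.750, -1.500).
Jacobian J = [[-6·x - 2·y^2 + y + 1, -4·x·y + x], [4·x·y - 2·y^2, 2·x^2 - 4·x·y]].
At the point, J = [[-2.000, -3.500], [-1.500, -2.500]] (det J = -0.250).
Solving J·Δ = −F gives Δ = (-38.500, 22.500).

(-38.500, 22.500)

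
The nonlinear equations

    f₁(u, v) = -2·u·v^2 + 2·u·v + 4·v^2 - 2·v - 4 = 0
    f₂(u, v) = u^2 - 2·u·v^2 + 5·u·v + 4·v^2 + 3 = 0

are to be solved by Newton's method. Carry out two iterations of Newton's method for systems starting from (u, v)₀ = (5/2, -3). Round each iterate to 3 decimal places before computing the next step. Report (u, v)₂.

At (5/2, -3): F = (-22.000, -37.250).
Jacobian J = [[-2·v^2 + 2·v, -4·u·v + 2·u + 8·v - 2], [2·u - 2·v^2 + 5·v, -4·u·v + 5·u + 8·v]].
At the point, J = [[-24.000, 9.000], [-28.000, 18.500]] (det J = -192.000).
Solving J·Δ = −F gives Δ = (-0.374, 1.448).
Then the next iterate is (u, v)₁ = (2.126, -1.552).
Round to (2.126, -1.552) and repeat: F = (-8.10210, -9.58488), J = [[-7.92141, 3.03421], [-8.32541, 11.41221]].
Δ = (-0.973, 0.130), so (u, v)₂ = (1.153, -1.422).

(1.153, -1.422)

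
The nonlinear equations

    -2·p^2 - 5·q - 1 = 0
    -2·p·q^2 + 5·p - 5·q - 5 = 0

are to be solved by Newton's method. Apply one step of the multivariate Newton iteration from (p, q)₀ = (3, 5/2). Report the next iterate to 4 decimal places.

(0.6405, 1.8627)

At (3, 5/2): F = (-31.5000, -40.0000).
Jacobian J = [[-4·p, -5], [-2·q^2 + 5, -4·p·q - 5]].
At the point, J = [[-12.0000, -5.0000], [-7.5000, -35.0000]] (det J = 382.5000).
Solving J·Δ = −F gives Δ = (-2.3595, -0.6373).
Then the next iterate is (p, q)₁ = (0.6405, 1.8627).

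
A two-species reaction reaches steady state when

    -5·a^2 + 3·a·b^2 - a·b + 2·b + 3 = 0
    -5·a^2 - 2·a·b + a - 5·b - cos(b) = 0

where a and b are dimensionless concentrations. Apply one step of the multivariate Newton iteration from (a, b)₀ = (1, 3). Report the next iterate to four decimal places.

At (1, 3): F = (28.0000, -24.010008).
Jacobian J = [[-10·a + 3·b^2 - b, 6·a·b - a + 2], [-10·a - 2·b + 1, -2·a + sin(b) - 5]].
At the point, J = [[14.0000, 19.0000], [-15.0000, -6.858880]] (det J = 188.975680).
Solving J·Δ = −F gives Δ = (-1.3978, -0.4438).
Then the next iterate is (a, b)₁ = (-0.3978, 2.5562).

(-0.3978, 2.5562)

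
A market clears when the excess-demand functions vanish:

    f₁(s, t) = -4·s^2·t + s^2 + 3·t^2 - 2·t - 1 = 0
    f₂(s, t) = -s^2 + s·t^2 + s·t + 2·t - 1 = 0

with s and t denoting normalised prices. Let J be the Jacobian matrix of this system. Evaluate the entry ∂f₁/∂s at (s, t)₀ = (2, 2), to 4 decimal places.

∂f₁/∂s = -8·s·t + 2·s.
At (2, 2) this is -28.0000.

-28.0000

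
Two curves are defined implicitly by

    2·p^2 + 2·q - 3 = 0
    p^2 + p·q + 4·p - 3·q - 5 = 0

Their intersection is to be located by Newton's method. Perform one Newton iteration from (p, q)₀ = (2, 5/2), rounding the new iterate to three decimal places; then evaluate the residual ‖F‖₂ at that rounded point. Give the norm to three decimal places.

2.167

At (2, 5/2): F = (10.000, 4.500).
Jacobian J = [[4·p, 2], [2·p + q + 4, p - 3]].
At the point, J = [[8.000, 2.000], [10.500, -1.000]] (det J = -29.000).
Solving J·Δ = −F gives Δ = (-0.655, -2.379).
Then the next iterate is (p, q)₁ = (1.345, 0.121).
Re-evaluating at (1.345, 0.121): F = (0.86005, 1.98877), so ‖F‖₂ = 2.167.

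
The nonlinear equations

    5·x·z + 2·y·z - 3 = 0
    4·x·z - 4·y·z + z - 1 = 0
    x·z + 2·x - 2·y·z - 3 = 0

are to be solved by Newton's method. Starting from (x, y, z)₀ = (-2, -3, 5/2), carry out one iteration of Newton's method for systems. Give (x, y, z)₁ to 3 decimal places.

At (-2, -3, 5/2): F = (-43.000, 11.500, 3.000).
Jacobian J = [[5·z, 2·z, 5·x + 2·y], [4·z, -4·z, 4·x - 4·y + 1], [z + 2, -2·z, x - 2·y]].
At the point, J = [[12.500, 5.000, -16.000], [10.000, -10.000, 5.000], [4.500, -5.000, 4.000]] (det J = -195.000).
Solving J·Δ = −F gives Δ = (4.769, 7.631, 3.423).
Then the next iterate is (x, y, z)₁ = (2.769, 4.631, 5.923).

(2.769, 4.631, 5.923)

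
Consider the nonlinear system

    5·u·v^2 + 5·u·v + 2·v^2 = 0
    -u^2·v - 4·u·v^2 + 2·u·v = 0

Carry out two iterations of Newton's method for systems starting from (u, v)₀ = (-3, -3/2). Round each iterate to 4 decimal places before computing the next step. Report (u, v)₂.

At (-3, -3/2): F = (-6.7500, 49.5000).
Jacobian J = [[5·v^2 + 5·v, 10·u·v + 5·u + 4·v], [-2·u·v - 4·v^2 + 2·v, -u^2 - 8·u·v + 2·u]].
At the point, J = [[3.7500, 24.0000], [-21.0000, -51.0000]] (det J = 312.7500).
Solving J·Δ = −F gives Δ = (2.6978, -0.1403).
Then the next iterate is (u, v)₁ = (-0.3022, -1.6403).
Round to (-0.3022, -1.6403) and repeat: F = (3.794189, 4.393576), J = [[5.251420, -3.115213], [-15.034334, -4.661314]].
Δ = (-0.0561, 1.1234), so (u, v)₂ = (-0.3583, -0.5169).

(-0.3583, -0.5169)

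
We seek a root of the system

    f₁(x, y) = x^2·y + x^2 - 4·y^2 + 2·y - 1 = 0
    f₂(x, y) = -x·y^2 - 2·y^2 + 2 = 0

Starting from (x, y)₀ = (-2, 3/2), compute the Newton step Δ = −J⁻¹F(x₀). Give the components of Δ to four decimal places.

At (-2, 3/2): F = (3.0000, 2.0000).
Jacobian J = [[2·x·y + 2·x, x^2 - 8·y + 2], [-y^2, -2·x·y - 4·y]].
At the point, J = [[-10.0000, -6.0000], [-2.2500, 0.0000]] (det J = -13.5000).
Solving J·Δ = −F gives Δ = (0.8889, -0.9815).

(0.8889, -0.9815)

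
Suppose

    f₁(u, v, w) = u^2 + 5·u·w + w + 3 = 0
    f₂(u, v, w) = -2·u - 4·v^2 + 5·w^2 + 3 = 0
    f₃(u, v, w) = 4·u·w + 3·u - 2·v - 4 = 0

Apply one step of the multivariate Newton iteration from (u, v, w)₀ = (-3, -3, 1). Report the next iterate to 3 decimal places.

At (-3, -3, 1): F = (-2.000, -22.000, -19.000).
Jacobian J = [[2·u + 5·w, 0, 5·u + 1], [-2, -8·v, 10·w], [4·w + 3, -2, 4·u]].
At the point, J = [[-1.000, 0.000, -14.000], [-2.000, 24.000, 10.000], [7.000, -2.000, -12.000]] (det J = 2564.000).
Solving J·Δ = −F gives Δ = (2.521, 1.261, -0.323).
Then the next iterate is (u, v, w)₁ = (-0.479, -1.739, 0.677).

(-0.479, -1.739, 0.677)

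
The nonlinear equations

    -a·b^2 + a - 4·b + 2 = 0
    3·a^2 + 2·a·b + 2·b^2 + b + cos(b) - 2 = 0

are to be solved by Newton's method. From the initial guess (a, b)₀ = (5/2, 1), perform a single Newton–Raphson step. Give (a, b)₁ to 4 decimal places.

(1.1321, 0.7778)

At (5/2, 1): F = (-2.0000, 25.290302).
Jacobian J = [[-b^2 + 1, -2·a·b - 4], [6·a + 2·b, 2·a + 4·b - sin(b) + 1]].
At the point, J = [[0.0000, -9.0000], [17.0000, 9.158529]] (det J = 153.0000).
Solving J·Δ = −F gives Δ = (-1.3679, -0.2222).
Then the next iterate is (a, b)₁ = (1.1321, 0.7778).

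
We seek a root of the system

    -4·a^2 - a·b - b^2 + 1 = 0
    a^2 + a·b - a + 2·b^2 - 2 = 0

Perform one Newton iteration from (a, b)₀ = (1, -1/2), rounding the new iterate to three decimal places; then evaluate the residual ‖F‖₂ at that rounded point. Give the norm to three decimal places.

12.116

At (1, -1/2): F = (-2.750, -2.000).
Jacobian J = [[-8·a - b, -a - 2·b], [2·a + b - 1, a + 4·b]].
At the point, J = [[-7.500, 0.000], [0.500, -1.000]] (det J = 7.500).
Solving J·Δ = −F gives Δ = (-0.367, -2.183).
Then the next iterate is (a, b)₁ = (0.633, -2.683).
Re-evaluating at (0.633, -2.683): F = (-6.10291, 10.46633), so ‖F‖₂ = 12.116.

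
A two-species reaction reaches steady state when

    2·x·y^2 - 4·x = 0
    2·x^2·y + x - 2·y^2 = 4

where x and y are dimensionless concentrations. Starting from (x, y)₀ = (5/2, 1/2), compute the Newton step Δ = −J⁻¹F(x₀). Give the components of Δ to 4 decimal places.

At (5/2, 1/2): F = (-8.7500, 4.2500).
Jacobian J = [[2·y^2 - 4, 4·x·y], [4·x·y + 1, 2·x^2 - 4·y]].
At the point, J = [[-3.5000, 5.0000], [6.0000, 10.5000]] (det J = -66.7500).
Solving J·Δ = −F gives Δ = (-1.6948, 0.5637).

(-1.6948, 0.5637)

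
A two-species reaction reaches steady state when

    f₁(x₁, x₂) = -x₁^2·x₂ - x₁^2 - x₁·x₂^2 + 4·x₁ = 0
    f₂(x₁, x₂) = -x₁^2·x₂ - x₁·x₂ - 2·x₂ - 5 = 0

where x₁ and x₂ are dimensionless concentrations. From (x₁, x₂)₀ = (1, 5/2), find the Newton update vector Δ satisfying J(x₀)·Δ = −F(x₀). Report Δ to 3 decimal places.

(-8.375, 11.953)

At (1, 5/2): F = (-5.750, -15.000).
Jacobian J = [[-2·x₁·x₂ - 2·x₁ - x₂^2 + 4, -x₁^2 - 2·x₁·x₂], [-2·x₁·x₂ - x₂, -x₁^2 - x₁ - 2]].
At the point, J = [[-9.250, -6.000], [-7.500, -4.000]] (det J = -8.000).
Solving J·Δ = −F gives Δ = (-8.375, 11.953).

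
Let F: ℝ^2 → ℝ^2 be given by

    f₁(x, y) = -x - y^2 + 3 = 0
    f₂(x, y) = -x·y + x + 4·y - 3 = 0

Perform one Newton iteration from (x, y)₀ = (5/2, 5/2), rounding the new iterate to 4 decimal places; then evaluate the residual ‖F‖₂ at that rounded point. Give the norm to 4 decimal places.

2.0690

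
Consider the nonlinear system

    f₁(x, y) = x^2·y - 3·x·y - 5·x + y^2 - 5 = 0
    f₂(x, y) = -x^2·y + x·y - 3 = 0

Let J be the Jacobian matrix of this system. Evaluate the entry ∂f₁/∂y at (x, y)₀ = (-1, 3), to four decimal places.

10.0000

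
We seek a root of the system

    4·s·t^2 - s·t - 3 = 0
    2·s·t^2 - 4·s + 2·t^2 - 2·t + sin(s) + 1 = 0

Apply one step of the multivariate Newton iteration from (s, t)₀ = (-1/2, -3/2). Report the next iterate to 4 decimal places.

(-0.6507, 0.0126)

At (-1/2, -3/2): F = (-8.2500, 7.770574).
Jacobian J = [[4·t^2 - t, 8·s·t - s], [2·t^2 + cos(s) - 4, 4·s·t + 4·t - 2]].
At the point, J = [[10.5000, 6.5000], [1.377583, -5.0000]] (det J = -61.454287).
Solving J·Δ = −F gives Δ = (-0.1507, 1.5126).
Then the next iterate is (s, t)₁ = (-0.6507, 0.0126).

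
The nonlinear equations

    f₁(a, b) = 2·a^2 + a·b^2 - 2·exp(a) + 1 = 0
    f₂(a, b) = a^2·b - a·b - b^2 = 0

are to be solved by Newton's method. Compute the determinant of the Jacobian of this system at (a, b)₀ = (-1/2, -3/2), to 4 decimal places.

-8.1115

J = [[4·a + b^2 - 2·exp(a), 2·a·b], [2·a·b - b, a^2 - a - 2·b]].
At the point, J = [[-0.963061, 1.5000], [3.0000, 3.7500]].
det J = -8.1115.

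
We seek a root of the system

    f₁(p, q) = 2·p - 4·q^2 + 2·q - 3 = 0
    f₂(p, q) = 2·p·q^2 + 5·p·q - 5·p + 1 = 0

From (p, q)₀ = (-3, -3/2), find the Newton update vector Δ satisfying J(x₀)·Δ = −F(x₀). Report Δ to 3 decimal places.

(3.500, 1.000)

At (-3, -3/2): F = (-21.000, 25.000).
Jacobian J = [[2, -8·q + 2], [2·q^2 + 5·q - 5, 4·p·q + 5·p]].
At the point, J = [[2.000, 14.000], [-8.000, 3.000]] (det J = 118.000).
Solving J·Δ = −F gives Δ = (3.500, 1.000).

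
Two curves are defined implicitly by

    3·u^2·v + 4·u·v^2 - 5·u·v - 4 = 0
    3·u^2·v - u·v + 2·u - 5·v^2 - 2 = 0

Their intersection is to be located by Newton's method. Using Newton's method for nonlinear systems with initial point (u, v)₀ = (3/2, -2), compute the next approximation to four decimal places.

(0.2042, -1.5502)

At (3/2, -2): F = (21.5000, -29.5000).
Jacobian J = [[6·u·v + 4·v^2 - 5·v, 3·u^2 + 8·u·v - 5·u], [6·u·v - v + 2, 3·u^2 - u - 10·v]].
At the point, J = [[8.0000, -24.7500], [-14.0000, 25.2500]] (det J = -144.5000).
Solving J·Δ = −F gives Δ = (-1.2958, 0.4498).
Then the next iterate is (u, v)₁ = (0.2042, -1.5502).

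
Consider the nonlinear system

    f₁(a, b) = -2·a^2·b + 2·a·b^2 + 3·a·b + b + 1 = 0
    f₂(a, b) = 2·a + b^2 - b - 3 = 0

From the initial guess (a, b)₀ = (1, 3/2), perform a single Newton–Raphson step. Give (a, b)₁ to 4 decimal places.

(2.9000, -0.2750)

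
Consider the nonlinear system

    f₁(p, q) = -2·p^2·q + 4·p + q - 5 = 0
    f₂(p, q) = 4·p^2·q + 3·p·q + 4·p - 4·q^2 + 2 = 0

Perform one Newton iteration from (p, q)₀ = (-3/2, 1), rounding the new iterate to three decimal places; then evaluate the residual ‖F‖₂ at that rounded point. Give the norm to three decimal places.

At (-3/2, 1): F = (-14.500, -3.500).
Jacobian J = [[-4·p·q + 4, -2·p^2 + 1], [8·p·q + 3·q + 4, 4·p^2 + 3·p - 8·q]].
At the point, J = [[10.000, -3.500], [-5.000, -3.500]] (det J = -52.500).
Solving J·Δ = −F gives Δ = (0.733, -2.048).
Then the next iterate is (p, q)₁ = (-0.767, -1.048).
Re-evaluating at (-0.767, -1.048): F = (-7.88295, -5.51588), so ‖F‖₂ = 9.621.

9.621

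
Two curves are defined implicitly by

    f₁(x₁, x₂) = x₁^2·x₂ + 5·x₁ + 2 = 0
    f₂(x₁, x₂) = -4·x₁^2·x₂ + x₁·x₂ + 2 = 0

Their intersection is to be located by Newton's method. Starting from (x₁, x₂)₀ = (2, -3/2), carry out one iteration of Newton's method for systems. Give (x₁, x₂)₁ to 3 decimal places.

(-0.316, -3.579)

At (2, -3/2): F = (6.000, 23.000).
Jacobian J = [[2·x₁·x₂ + 5, x₁^2], [-8·x₁·x₂ + x₂, -4·x₁^2 + x₁]].
At the point, J = [[-1.000, 4.000], [22.500, -14.000]] (det J = -76.000).
Solving J·Δ = −F gives Δ = (-2.316, -2.079).
Then the next iterate is (x₁, x₂)₁ = (-0.316, -3.579).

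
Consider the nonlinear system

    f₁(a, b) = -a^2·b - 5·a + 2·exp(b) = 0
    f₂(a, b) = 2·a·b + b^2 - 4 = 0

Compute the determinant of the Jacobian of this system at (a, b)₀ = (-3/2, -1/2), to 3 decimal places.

24.963

J = [[-2·a·b - 5, -a^2 + 2·exp(b)], [2·b, 2·a + 2·b]].
At the point, J = [[-6.500, -1.03694], [-1.000, -4.000]].
det J = 24.963.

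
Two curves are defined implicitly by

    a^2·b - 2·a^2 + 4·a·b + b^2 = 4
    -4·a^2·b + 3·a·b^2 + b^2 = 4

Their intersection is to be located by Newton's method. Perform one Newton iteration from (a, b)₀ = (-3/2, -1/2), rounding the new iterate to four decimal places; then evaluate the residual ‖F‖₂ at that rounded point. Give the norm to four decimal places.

At (-3/2, -1/2): F = (-6.3750, -0.3750).
Jacobian J = [[2·a·b - 4·a + 4·b, a^2 + 4·a + 2·b], [-8·a·b + 3·b^2, -4·a^2 + 6·a·b + 2·b]].
At the point, J = [[5.5000, -4.7500], [-5.2500, -5.5000]] (det J = -55.1875).
Solving J·Δ = −F gives Δ = (0.6031, -0.6438).
Then the next iterate is (a, b)₁ = (-0.8969, -1.1438).
Re-evaluating at (-0.8969, -1.1438): F = (-1.117190, -2.531480), so ‖F‖₂ = 2.7670.

2.7670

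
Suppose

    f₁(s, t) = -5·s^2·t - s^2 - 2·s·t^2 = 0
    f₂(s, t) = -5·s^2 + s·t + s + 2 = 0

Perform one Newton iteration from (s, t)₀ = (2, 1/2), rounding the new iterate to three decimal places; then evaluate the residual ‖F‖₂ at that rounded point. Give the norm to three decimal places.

5.400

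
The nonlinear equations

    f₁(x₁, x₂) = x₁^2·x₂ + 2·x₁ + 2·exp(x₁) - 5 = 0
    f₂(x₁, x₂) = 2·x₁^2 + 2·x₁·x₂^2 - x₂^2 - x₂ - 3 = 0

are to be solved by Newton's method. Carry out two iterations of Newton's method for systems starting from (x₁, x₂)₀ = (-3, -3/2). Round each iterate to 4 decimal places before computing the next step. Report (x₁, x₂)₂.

(0.0551, 0.2902)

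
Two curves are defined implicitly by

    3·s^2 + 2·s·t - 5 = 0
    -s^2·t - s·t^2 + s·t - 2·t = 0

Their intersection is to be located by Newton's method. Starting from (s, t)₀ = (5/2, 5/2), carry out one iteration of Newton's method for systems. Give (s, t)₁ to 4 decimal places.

(1.3403, 1.8888)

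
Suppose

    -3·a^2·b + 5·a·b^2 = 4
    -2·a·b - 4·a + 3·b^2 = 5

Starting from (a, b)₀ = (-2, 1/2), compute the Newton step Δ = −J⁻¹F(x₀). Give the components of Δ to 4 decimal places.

(0.6582, -0.3513)

At (-2, 1/2): F = (-12.5000, 5.7500).
Jacobian J = [[-6·a·b + 5·b^2, -3·a^2 + 10·a·b], [-2·b - 4, -2·a + 6·b]].
At the point, J = [[7.2500, -22.0000], [-5.0000, 7.0000]] (det J = -59.2500).
Solving J·Δ = −F gives Δ = (0.6582, -0.3513).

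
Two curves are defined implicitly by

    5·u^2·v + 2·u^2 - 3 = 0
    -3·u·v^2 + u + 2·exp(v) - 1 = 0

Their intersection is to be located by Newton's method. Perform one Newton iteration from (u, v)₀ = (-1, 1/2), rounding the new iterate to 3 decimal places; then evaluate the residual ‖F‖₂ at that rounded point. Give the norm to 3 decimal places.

0.464

At (-1, 1/2): F = (1.500, 2.04744).
Jacobian J = [[10·u·v + 4·u, 5·u^2], [-3·v^2 + 1, -6·u·v + 2·exp(v)]].
At the point, J = [[-9.000, 5.000], [0.250, 6.29744]] (det J = -57.92698).
Solving J·Δ = −F gives Δ = (-0.014, -0.325).
Then the next iterate is (u, v)₁ = (-1.014, 0.175).
Re-evaluating at (-1.014, 0.175): F = (-0.04394, 0.46165), so ‖F‖₂ = 0.464.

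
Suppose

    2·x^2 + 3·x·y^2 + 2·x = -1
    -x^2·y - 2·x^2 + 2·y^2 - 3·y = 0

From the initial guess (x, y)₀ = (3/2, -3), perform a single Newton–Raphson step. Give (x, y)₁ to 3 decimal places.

(1.394, -1.323)

At (3/2, -3): F = (49.000, 29.250).
Jacobian J = [[4·x + 3·y^2 + 2, 6·x·y], [-2·x·y - 4·x, -x^2 + 4·y - 3]].
At the point, J = [[35.000, -27.000], [3.000, -17.250]] (det J = -522.750).
Solving J·Δ = −F gives Δ = (-0.106, 1.677).
Then the next iterate is (x, y)₁ = (1.394, -1.323).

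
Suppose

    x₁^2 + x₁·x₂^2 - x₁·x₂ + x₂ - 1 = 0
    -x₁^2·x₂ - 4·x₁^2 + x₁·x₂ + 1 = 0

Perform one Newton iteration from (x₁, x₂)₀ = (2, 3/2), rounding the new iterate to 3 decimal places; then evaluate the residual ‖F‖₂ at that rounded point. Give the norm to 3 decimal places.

4.857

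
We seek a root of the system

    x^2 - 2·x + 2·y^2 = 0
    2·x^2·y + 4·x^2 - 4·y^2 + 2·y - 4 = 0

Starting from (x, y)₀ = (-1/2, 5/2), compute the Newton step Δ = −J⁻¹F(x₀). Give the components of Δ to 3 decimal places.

At (-1/2, 5/2): F = (13.750, -21.750).
Jacobian J = [[2·x - 2, 4·y], [4·x·y + 8·x, 2·x^2 - 8·y + 2]].
At the point, J = [[-3.000, 10.000], [-9.000, -17.500]] (det J = 142.500).
Solving J·Δ = −F gives Δ = (0.162, -1.326).

(0.162, -1.326)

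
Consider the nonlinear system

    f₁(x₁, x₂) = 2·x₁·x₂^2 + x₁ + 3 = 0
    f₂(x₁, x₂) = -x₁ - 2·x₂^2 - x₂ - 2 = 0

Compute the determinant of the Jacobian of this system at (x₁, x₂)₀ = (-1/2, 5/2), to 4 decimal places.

-153.5000

J = [[2·x₂^2 + 1, 4·x₁·x₂], [-1, -4·x₂ - 1]].
At the point, J = [[13.5000, -5.0000], [-1.0000, -11.0000]].
det J = -153.5000.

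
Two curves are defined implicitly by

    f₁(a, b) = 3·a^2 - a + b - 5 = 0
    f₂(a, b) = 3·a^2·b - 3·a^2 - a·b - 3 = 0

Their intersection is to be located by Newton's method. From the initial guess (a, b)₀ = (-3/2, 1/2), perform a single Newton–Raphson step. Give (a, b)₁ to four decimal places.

(-1.0773, 0.9769)

At (-3/2, 1/2): F = (3.7500, -5.6250).
Jacobian J = [[6·a - 1, 1], [6·a·b - 6·a - b, 3·a^2 - a]].
At the point, J = [[-10.0000, 1.0000], [4.0000, 8.2500]] (det J = -86.5000).
Solving J·Δ = −F gives Δ = (0.4227, 0.4769).
Then the next iterate is (a, b)₁ = (-1.0773, 0.9769).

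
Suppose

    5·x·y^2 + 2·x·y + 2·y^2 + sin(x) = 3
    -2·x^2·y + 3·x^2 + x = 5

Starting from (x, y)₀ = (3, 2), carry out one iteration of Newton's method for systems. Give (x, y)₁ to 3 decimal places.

(-10.004, 5.001)

At (3, 2): F = (77.14112, -11.000).
Jacobian J = [[5·y^2 + 2·y + cos(x), 10·x·y + 2·x + 4·y], [-4·x·y + 6·x + 1, -2·x^2]].
At the point, J = [[23.01001, 74.000], [-5.000, -18.000]] (det J = -44.18014).
Solving J·Δ = −F gives Δ = (-13.004, 3.001).
Then the next iterate is (x, y)₁ = (-10.004, 5.001).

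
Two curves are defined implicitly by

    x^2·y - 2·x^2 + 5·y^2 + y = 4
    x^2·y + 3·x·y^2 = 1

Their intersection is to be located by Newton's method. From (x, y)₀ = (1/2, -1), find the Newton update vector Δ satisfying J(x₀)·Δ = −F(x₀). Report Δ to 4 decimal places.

(-0.1650, -0.0291)

At (1/2, -1): F = (-0.7500, 0.2500).
Jacobian J = [[2·x·y - 4·x, x^2 + 10·y + 1], [2·x·y + 3·y^2, x^2 + 6·x·y]].
At the point, J = [[-3.0000, -8.7500], [2.0000, -2.7500]] (det J = 25.7500).
Solving J·Δ = −F gives Δ = (-0.1650, -0.0291).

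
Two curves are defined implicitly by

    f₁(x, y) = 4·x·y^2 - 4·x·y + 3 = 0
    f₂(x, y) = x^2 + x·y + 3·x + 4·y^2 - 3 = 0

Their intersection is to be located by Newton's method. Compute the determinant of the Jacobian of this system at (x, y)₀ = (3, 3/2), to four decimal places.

J = [[4·y^2 - 4·y, 8·x·y - 4·x], [2·x + y + 3, x + 8·y]].
At the point, J = [[3.0000, 24.0000], [10.5000, 15.0000]].
det J = -207.0000.

-207.0000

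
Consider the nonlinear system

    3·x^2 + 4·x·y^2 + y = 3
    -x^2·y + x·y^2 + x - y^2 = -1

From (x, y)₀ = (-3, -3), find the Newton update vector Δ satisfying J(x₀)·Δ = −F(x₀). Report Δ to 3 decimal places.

(0.588, 1.047)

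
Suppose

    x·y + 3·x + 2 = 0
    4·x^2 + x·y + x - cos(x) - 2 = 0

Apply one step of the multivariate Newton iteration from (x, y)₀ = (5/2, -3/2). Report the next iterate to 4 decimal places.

(1.5966, -3.2580)

At (5/2, -3/2): F = (5.7500, 22.551144).
Jacobian J = [[y + 3, x], [8·x + y + sin(x) + 1, x]].
At the point, J = [[1.5000, 2.5000], [20.098472, 2.5000]] (det J = -46.496180).
Solving J·Δ = −F gives Δ = (-0.9034, -1.7580).
Then the next iterate is (x, y)₁ = (1.5966, -3.2580).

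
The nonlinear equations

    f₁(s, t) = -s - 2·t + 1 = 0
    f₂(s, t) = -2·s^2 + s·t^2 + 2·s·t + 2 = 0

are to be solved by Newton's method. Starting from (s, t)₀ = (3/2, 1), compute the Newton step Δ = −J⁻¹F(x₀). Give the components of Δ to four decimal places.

At (3/2, 1): F = (-2.5000, 2.0000).
Jacobian J = [[-1, -2], [-4·s + t^2 + 2·t, 2·s·t + 2·s]].
At the point, J = [[-1.0000, -2.0000], [-3.0000, 6.0000]] (det J = -12.0000).
Solving J·Δ = −F gives Δ = (-0.9167, -0.7917).

(-0.9167, -0.7917)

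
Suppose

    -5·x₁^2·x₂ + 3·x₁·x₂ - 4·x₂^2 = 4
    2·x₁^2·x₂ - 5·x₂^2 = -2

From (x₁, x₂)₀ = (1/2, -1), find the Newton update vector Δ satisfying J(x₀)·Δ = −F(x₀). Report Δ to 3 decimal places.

At (1/2, -1): F = (-8.250, -3.500).
Jacobian J = [[-10·x₁·x₂ + 3·x₂, -5·x₁^2 + 3·x₁ - 8·x₂], [4·x₁·x₂, 2·x₁^2 - 10·x₂]].
At the point, J = [[2.000, 8.250], [-2.000, 10.500]] (det J = 37.500).
Solving J·Δ = −F gives Δ = (1.540, 0.627).

(1.540, 0.627)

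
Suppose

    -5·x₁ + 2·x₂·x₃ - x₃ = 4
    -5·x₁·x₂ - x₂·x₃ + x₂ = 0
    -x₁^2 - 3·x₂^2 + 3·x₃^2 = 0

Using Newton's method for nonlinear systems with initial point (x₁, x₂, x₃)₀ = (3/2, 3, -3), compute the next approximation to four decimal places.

(0.8753, 0.8654, -0.8862)

At (3/2, 3, -3): F = (-26.5000, -10.5000, -2.2500).
Jacobian J = [[-5, 2·x₃, 2·x₂ - 1], [-5·x₂, -5·x₁ - x₃ + 1, -x₂], [-2·x₁, -6·x₂, 6·x₃]].
At the point, J = [[-5.0000, -6.0000, 5.0000], [-15.0000, -3.5000, -3.0000], [-3.0000, -18.0000, -18.0000]] (det J = 2818.5000).
Solving J·Δ = −F gives Δ = (-0.6247, -2.1346, 2.1138).
Then the next iterate is (x₁, x₂, x₃)₁ = (0.8753, 0.8654, -0.8862).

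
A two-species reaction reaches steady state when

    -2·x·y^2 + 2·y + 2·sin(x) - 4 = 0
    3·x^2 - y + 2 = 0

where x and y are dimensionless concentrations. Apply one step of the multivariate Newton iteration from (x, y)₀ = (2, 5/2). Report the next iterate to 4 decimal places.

At (2, 5/2): F = (-22.181405, 11.5000).
Jacobian J = [[-2·y^2 + 2·cos(x), -4·x·y + 2], [6·x, -1]].
At the point, J = [[-13.332294, -18.0000], [12.0000, -1.0000]] (det J = 229.332294).
Solving J·Δ = −F gives Δ = (-0.9993, -0.4921).
Then the next iterate is (x, y)₁ = (1.0007, 2.0079).

(1.0007, 2.0079)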